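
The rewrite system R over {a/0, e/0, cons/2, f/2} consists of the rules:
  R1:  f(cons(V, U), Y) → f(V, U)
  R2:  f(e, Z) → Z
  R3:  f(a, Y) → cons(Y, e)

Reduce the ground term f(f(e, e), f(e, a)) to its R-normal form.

1. f(f(e, e), f(e, a))  →  f(e, f(e, a))   [R2 at 1]
2. f(e, f(e, a))  →  f(e, a)   [R2 at ε]
3. f(e, a)  →  a   [R2 at ε]

a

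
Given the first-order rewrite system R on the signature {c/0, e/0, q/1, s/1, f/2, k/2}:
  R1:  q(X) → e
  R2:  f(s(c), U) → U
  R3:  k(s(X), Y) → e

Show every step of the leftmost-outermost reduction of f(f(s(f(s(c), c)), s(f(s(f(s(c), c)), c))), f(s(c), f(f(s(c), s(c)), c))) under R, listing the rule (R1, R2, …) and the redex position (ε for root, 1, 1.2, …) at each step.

c

1. f(f(s(f(s(c), c)), s(f(s(f(s(c), c)), c))), f(s(c), f(f(s(c), s(c)), c)))  →  f(f(s(c), s(f(s(f(s(c), c)), c))), f(s(c), f(f(s(c), s(c)), c)))   [R2 at 1.1.1]
2. f(f(s(c), s(f(s(f(s(c), c)), c))), f(s(c), f(f(s(c), s(c)), c)))  →  f(s(f(s(f(s(c), c)), c)), f(s(c), f(f(s(c), s(c)), c)))   [R2 at 1]
3. f(s(f(s(f(s(c), c)), c)), f(s(c), f(f(s(c), s(c)), c)))  →  f(s(f(s(c), c)), f(s(c), f(f(s(c), s(c)), c)))   [R2 at 1.1.1.1]
4. f(s(f(s(c), c)), f(s(c), f(f(s(c), s(c)), c)))  →  f(s(c), f(s(c), f(f(s(c), s(c)), c)))   [R2 at 1.1]
5. f(s(c), f(s(c), f(f(s(c), s(c)), c)))  →  f(s(c), f(f(s(c), s(c)), c))   [R2 at ε]
6. f(s(c), f(f(s(c), s(c)), c))  →  f(f(s(c), s(c)), c)   [R2 at ε]
7. f(f(s(c), s(c)), c)  →  f(s(c), c)   [R2 at 1]
8. f(s(c), c)  →  c   [R2 at ε]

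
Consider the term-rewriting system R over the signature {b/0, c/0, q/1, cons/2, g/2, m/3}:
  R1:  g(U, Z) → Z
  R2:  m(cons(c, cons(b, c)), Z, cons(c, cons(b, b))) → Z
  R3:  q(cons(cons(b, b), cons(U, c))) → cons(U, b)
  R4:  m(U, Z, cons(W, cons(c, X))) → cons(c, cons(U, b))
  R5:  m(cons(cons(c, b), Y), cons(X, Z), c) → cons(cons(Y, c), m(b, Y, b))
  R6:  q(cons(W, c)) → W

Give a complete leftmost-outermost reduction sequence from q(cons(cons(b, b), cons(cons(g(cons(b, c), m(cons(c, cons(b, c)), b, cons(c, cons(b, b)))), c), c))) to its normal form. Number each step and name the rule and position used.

1. q(cons(cons(b, b), cons(cons(g(cons(b, c), m(cons(c, cons(b, c)), b, cons(c, cons(b, b)))), c), c)))  →  cons(cons(g(cons(b, c), m(cons(c, cons(b, c)), b, cons(c, cons(b, b)))), c), b)   [R3 at ε]
2. cons(cons(g(cons(b, c), m(cons(c, cons(b, c)), b, cons(c, cons(b, b)))), c), b)  →  cons(cons(m(cons(c, cons(b, c)), b, cons(c, cons(b, b))), c), b)   [R1 at 1.1]
3. cons(cons(m(cons(c, cons(b, c)), b, cons(c, cons(b, b))), c), b)  →  cons(cons(b, c), b)   [R2 at 1.1]

cons(cons(b, c), b)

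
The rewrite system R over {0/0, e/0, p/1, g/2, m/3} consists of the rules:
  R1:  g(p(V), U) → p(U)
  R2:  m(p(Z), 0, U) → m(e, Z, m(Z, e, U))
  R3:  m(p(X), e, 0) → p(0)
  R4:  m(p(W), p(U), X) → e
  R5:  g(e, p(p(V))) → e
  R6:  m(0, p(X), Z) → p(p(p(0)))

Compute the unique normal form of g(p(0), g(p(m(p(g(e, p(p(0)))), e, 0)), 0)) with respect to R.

p(p(0))

1. g(p(0), g(p(m(p(g(e, p(p(0)))), e, 0)), 0))  →  p(g(p(m(p(g(e, p(p(0)))), e, 0)), 0))   [R1 at ε]
2. p(g(p(m(p(g(e, p(p(0)))), e, 0)), 0))  →  p(p(0))   [R1 at 1]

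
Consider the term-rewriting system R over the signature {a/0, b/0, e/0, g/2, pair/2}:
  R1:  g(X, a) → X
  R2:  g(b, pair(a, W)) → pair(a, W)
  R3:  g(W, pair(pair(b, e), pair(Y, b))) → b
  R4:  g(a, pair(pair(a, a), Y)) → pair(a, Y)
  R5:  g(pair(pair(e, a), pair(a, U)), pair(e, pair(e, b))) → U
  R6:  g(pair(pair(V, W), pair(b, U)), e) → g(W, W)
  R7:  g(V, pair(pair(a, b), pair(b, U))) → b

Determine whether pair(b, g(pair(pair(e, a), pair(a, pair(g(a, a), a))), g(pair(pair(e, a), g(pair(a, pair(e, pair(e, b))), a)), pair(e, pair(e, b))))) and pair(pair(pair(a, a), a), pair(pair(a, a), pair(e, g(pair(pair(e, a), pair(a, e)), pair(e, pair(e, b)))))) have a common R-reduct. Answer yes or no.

no — NF(t₁) = pair(b, pair(a, a)), NF(t₂) = pair(pair(pair(a, a), a), pair(pair(a, a), pair(e, e)))

Reduce t₁ = pair(b, g(pair(pair(e, a), pair(a, pair(g(a, a), a))), g(pair(pair(e, a), g(pair(a, pair(e, pair(e, b))), a)), pair(e, pair(e, b))))):
1. pair(b, g(pair(pair(e, a), pair(a, pair(g(a, a), a))), g(pair(pair(e, a), g(pair(a, pair(e, pair(e, b))), a)), pair(e, pair(e, b)))))  →  pair(b, g(pair(pair(e, a), pair(a, pair(a, a))), g(pair(pair(e, a), g(pair(a, pair(e, pair(e, b))), a)), pair(e, pair(e, b)))))   [R1 at 2.1.2.2.1]
2. pair(b, g(pair(pair(e, a), pair(a, pair(a, a))), g(pair(pair(e, a), g(pair(a, pair(e, pair(e, b))), a)), pair(e, pair(e, b)))))  →  pair(b, g(pair(pair(e, a), pair(a, pair(a, a))), g(pair(pair(e, a), pair(a, pair(e, pair(e, b)))), pair(e, pair(e, b)))))   [R1 at 2.2.1.2]
3. pair(b, g(pair(pair(e, a), pair(a, pair(a, a))), g(pair(pair(e, a), pair(a, pair(e, pair(e, b)))), pair(e, pair(e, b)))))  →  pair(b, g(pair(pair(e, a), pair(a, pair(a, a))), pair(e, pair(e, b))))   [R5 at 2.2]
4. pair(b, g(pair(pair(e, a), pair(a, pair(a, a))), pair(e, pair(e, b))))  →  pair(b, pair(a, a))   [R5 at 2]

Reduce t₂ = pair(pair(pair(a, a), a), pair(pair(a, a), pair(e, g(pair(pair(e, a), pair(a, e)), pair(e, pair(e, b)))))):
1. pair(pair(pair(a, a), a), pair(pair(a, a), pair(e, g(pair(pair(e, a), pair(a, e)), pair(e, pair(e, b))))))  →  pair(pair(pair(a, a), a), pair(pair(a, a), pair(e, e)))   [R5 at 2.2.2]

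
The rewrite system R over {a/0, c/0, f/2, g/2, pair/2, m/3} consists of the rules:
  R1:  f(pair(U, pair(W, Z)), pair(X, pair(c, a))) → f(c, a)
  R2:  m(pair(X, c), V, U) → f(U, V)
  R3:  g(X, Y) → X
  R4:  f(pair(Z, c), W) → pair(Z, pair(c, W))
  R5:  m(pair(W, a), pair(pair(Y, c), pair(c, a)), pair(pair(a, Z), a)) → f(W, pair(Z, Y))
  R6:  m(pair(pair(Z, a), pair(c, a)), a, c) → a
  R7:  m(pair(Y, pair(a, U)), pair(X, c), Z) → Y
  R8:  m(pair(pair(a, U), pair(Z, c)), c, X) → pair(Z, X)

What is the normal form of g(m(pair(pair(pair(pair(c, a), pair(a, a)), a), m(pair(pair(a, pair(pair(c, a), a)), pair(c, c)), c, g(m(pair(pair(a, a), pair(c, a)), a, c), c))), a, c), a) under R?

a

1. g(m(pair(pair(pair(pair(c, a), pair(a, a)), a), m(pair(pair(a, pair(pair(c, a), a)), pair(c, c)), c, g(m(pair(pair(a, a), pair(c, a)), a, c), c))), a, c), a)  →  m(pair(pair(pair(pair(c, a), pair(a, a)), a), m(pair(pair(a, pair(pair(c, a), a)), pair(c, c)), c, g(m(pair(pair(a, a), pair(c, a)), a, c), c))), a, c)   [R3 at ε]
2. m(pair(pair(pair(pair(c, a), pair(a, a)), a), m(pair(pair(a, pair(pair(c, a), a)), pair(c, c)), c, g(m(pair(pair(a, a), pair(c, a)), a, c), c))), a, c)  →  m(pair(pair(pair(pair(c, a), pair(a, a)), a), pair(c, g(m(pair(pair(a, a), pair(c, a)), a, c), c))), a, c)   [R8 at 1.2]
3. m(pair(pair(pair(pair(c, a), pair(a, a)), a), pair(c, g(m(pair(pair(a, a), pair(c, a)), a, c), c))), a, c)  →  m(pair(pair(pair(pair(c, a), pair(a, a)), a), pair(c, m(pair(pair(a, a), pair(c, a)), a, c))), a, c)   [R3 at 1.2.2]
4. m(pair(pair(pair(pair(c, a), pair(a, a)), a), pair(c, m(pair(pair(a, a), pair(c, a)), a, c))), a, c)  →  m(pair(pair(pair(pair(c, a), pair(a, a)), a), pair(c, a)), a, c)   [R6 at 1.2.2]
5. m(pair(pair(pair(pair(c, a), pair(a, a)), a), pair(c, a)), a, c)  →  a   [R6 at ε]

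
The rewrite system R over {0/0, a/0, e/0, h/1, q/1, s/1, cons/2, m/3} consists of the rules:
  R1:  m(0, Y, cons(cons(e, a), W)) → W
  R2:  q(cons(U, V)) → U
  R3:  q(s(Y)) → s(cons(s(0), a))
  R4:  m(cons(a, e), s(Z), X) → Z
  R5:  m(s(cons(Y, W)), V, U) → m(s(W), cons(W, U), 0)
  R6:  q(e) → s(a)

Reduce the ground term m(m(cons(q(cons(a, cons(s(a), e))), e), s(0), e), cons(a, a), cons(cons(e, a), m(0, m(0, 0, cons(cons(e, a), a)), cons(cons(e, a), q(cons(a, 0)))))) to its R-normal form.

a

1. m(m(cons(q(cons(a, cons(s(a), e))), e), s(0), e), cons(a, a), cons(cons(e, a), m(0, m(0, 0, cons(cons(e, a), a)), cons(cons(e, a), q(cons(a, 0))))))  →  m(m(cons(a, e), s(0), e), cons(a, a), cons(cons(e, a), m(0, m(0, 0, cons(cons(e, a), a)), cons(cons(e, a), q(cons(a, 0))))))   [R2 at 1.1.1]
2. m(m(cons(a, e), s(0), e), cons(a, a), cons(cons(e, a), m(0, m(0, 0, cons(cons(e, a), a)), cons(cons(e, a), q(cons(a, 0))))))  →  m(0, cons(a, a), cons(cons(e, a), m(0, m(0, 0, cons(cons(e, a), a)), cons(cons(e, a), q(cons(a, 0))))))   [R4 at 1]
3. m(0, cons(a, a), cons(cons(e, a), m(0, m(0, 0, cons(cons(e, a), a)), cons(cons(e, a), q(cons(a, 0))))))  →  m(0, m(0, 0, cons(cons(e, a), a)), cons(cons(e, a), q(cons(a, 0))))   [R1 at ε]
4. m(0, m(0, 0, cons(cons(e, a), a)), cons(cons(e, a), q(cons(a, 0))))  →  q(cons(a, 0))   [R1 at ε]
5. q(cons(a, 0))  →  a   [R2 at ε]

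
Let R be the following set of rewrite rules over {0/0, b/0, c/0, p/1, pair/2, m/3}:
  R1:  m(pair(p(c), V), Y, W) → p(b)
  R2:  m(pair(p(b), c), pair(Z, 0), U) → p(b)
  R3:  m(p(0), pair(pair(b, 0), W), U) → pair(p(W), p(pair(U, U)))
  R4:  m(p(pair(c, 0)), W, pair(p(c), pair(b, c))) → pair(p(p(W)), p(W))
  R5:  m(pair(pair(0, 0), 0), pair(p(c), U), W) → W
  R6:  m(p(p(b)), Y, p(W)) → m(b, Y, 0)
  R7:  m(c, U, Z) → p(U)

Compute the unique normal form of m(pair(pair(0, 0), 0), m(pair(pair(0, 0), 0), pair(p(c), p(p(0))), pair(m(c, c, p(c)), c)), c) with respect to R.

c

1. m(pair(pair(0, 0), 0), m(pair(pair(0, 0), 0), pair(p(c), p(p(0))), pair(m(c, c, p(c)), c)), c)  →  m(pair(pair(0, 0), 0), pair(m(c, c, p(c)), c), c)   [R5 at 2]
2. m(pair(pair(0, 0), 0), pair(m(c, c, p(c)), c), c)  →  m(pair(pair(0, 0), 0), pair(p(c), c), c)   [R7 at 2.1]
3. m(pair(pair(0, 0), 0), pair(p(c), c), c)  →  c   [R5 at ε]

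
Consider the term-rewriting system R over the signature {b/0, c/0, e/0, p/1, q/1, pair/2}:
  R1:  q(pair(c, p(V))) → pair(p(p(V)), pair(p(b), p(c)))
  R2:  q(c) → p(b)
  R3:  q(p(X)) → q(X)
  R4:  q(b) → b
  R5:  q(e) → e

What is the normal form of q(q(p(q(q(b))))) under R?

1. q(q(p(q(q(b)))))  →  q(q(q(q(b))))   [R3 at 1]
2. q(q(q(q(b))))  →  q(q(q(b)))   [R4 at 1.1.1]
3. q(q(q(b)))  →  q(q(b))   [R4 at 1.1]
4. q(q(b))  →  q(b)   [R4 at 1]
5. q(b)  →  b   [R4 at ε]

b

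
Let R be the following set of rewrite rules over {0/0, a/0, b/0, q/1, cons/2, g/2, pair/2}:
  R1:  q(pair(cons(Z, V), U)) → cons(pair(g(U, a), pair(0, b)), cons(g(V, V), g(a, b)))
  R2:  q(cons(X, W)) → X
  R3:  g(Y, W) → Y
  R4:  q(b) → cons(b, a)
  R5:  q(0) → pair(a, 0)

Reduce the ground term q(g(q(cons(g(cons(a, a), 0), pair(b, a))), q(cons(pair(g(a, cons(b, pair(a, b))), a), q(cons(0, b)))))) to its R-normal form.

a

1. q(g(q(cons(g(cons(a, a), 0), pair(b, a))), q(cons(pair(g(a, cons(b, pair(a, b))), a), q(cons(0, b))))))  →  q(q(cons(g(cons(a, a), 0), pair(b, a))))   [R3 at 1]
2. q(q(cons(g(cons(a, a), 0), pair(b, a))))  →  q(g(cons(a, a), 0))   [R2 at 1]
3. q(g(cons(a, a), 0))  →  q(cons(a, a))   [R3 at 1]
4. q(cons(a, a))  →  a   [R2 at ε]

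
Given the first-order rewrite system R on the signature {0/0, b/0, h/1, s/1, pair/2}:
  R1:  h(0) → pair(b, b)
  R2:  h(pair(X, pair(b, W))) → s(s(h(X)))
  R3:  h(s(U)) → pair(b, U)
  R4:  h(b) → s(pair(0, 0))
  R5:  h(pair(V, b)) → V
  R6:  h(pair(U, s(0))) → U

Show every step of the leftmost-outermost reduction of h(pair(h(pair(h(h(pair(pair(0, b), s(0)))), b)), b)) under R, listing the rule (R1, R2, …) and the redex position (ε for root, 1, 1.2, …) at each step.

1. h(pair(h(pair(h(h(pair(pair(0, b), s(0)))), b)), b))  →  h(pair(h(h(pair(pair(0, b), s(0)))), b))   [R5 at ε]
2. h(pair(h(h(pair(pair(0, b), s(0)))), b))  →  h(h(pair(pair(0, b), s(0))))   [R5 at ε]
3. h(h(pair(pair(0, b), s(0))))  →  h(pair(0, b))   [R6 at 1]
4. h(pair(0, b))  →  0   [R5 at ε]

0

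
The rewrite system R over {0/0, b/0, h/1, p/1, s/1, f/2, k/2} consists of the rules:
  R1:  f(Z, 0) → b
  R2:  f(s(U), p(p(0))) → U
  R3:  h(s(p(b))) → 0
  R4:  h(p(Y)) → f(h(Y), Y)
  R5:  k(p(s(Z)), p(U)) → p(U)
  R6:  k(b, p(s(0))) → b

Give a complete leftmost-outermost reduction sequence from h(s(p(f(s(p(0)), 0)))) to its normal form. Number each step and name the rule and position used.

0

1. h(s(p(f(s(p(0)), 0))))  →  h(s(p(b)))   [R1 at 1.1.1]
2. h(s(p(b)))  →  0   [R3 at ε]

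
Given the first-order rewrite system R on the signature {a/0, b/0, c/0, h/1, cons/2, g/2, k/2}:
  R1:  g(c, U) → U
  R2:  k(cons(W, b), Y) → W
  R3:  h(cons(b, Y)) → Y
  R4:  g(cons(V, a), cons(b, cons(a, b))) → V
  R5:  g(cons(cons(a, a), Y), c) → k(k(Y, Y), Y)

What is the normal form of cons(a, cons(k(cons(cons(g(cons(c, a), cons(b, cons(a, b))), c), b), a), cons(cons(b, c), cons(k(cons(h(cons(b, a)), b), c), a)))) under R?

cons(a, cons(cons(c, c), cons(cons(b, c), cons(a, a))))

1. cons(a, cons(k(cons(cons(g(cons(c, a), cons(b, cons(a, b))), c), b), a), cons(cons(b, c), cons(k(cons(h(cons(b, a)), b), c), a))))  →  cons(a, cons(cons(g(cons(c, a), cons(b, cons(a, b))), c), cons(cons(b, c), cons(k(cons(h(cons(b, a)), b), c), a))))   [R2 at 2.1]
2. cons(a, cons(cons(g(cons(c, a), cons(b, cons(a, b))), c), cons(cons(b, c), cons(k(cons(h(cons(b, a)), b), c), a))))  →  cons(a, cons(cons(c, c), cons(cons(b, c), cons(k(cons(h(cons(b, a)), b), c), a))))   [R4 at 2.1.1]
3. cons(a, cons(cons(c, c), cons(cons(b, c), cons(k(cons(h(cons(b, a)), b), c), a))))  →  cons(a, cons(cons(c, c), cons(cons(b, c), cons(h(cons(b, a)), a))))   [R2 at 2.2.2.1]
4. cons(a, cons(cons(c, c), cons(cons(b, c), cons(h(cons(b, a)), a))))  →  cons(a, cons(cons(c, c), cons(cons(b, c), cons(a, a))))   [R3 at 2.2.2.1]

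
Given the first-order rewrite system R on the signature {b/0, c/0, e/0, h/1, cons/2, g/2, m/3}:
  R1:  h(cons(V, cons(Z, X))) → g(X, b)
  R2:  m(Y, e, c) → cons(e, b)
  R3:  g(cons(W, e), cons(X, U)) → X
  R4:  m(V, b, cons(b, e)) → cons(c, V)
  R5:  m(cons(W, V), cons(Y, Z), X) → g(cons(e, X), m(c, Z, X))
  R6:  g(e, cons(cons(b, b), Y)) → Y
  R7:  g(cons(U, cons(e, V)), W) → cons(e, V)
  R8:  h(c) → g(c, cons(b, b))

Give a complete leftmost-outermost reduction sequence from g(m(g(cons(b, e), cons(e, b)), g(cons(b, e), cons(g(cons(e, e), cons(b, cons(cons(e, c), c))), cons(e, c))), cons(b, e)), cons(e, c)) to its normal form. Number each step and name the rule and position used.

e

1. g(m(g(cons(b, e), cons(e, b)), g(cons(b, e), cons(g(cons(e, e), cons(b, cons(cons(e, c), c))), cons(e, c))), cons(b, e)), cons(e, c))  →  g(m(e, g(cons(b, e), cons(g(cons(e, e), cons(b, cons(cons(e, c), c))), cons(e, c))), cons(b, e)), cons(e, c))   [R3 at 1.1]
2. g(m(e, g(cons(b, e), cons(g(cons(e, e), cons(b, cons(cons(e, c), c))), cons(e, c))), cons(b, e)), cons(e, c))  →  g(m(e, g(cons(e, e), cons(b, cons(cons(e, c), c))), cons(b, e)), cons(e, c))   [R3 at 1.2]
3. g(m(e, g(cons(e, e), cons(b, cons(cons(e, c), c))), cons(b, e)), cons(e, c))  →  g(m(e, b, cons(b, e)), cons(e, c))   [R3 at 1.2]
4. g(m(e, b, cons(b, e)), cons(e, c))  →  g(cons(c, e), cons(e, c))   [R4 at 1]
5. g(cons(c, e), cons(e, c))  →  e   [R3 at ε]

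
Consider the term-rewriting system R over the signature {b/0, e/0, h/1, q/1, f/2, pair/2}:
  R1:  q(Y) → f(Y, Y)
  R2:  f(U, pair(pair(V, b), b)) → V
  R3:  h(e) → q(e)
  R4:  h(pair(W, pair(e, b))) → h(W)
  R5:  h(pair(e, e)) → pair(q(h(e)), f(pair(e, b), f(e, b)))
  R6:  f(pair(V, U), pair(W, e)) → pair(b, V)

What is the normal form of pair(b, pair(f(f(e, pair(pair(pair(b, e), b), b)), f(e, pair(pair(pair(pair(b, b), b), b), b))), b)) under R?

1. pair(b, pair(f(f(e, pair(pair(pair(b, e), b), b)), f(e, pair(pair(pair(pair(b, b), b), b), b))), b))  →  pair(b, pair(f(pair(b, e), f(e, pair(pair(pair(pair(b, b), b), b), b))), b))   [R2 at 2.1.1]
2. pair(b, pair(f(pair(b, e), f(e, pair(pair(pair(pair(b, b), b), b), b))), b))  →  pair(b, pair(f(pair(b, e), pair(pair(b, b), b)), b))   [R2 at 2.1.2]
3. pair(b, pair(f(pair(b, e), pair(pair(b, b), b)), b))  →  pair(b, pair(b, b))   [R2 at 2.1]

pair(b, pair(b, b))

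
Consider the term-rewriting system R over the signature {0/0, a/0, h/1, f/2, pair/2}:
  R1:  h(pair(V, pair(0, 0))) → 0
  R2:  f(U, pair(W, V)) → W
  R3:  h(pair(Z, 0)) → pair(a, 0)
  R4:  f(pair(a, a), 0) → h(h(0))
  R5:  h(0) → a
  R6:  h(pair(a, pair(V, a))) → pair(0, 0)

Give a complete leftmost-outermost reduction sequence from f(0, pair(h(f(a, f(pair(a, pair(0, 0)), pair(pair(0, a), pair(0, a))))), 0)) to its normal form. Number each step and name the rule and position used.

a

1. f(0, pair(h(f(a, f(pair(a, pair(0, 0)), pair(pair(0, a), pair(0, a))))), 0))  →  h(f(a, f(pair(a, pair(0, 0)), pair(pair(0, a), pair(0, a)))))   [R2 at ε]
2. h(f(a, f(pair(a, pair(0, 0)), pair(pair(0, a), pair(0, a)))))  →  h(f(a, pair(0, a)))   [R2 at 1.2]
3. h(f(a, pair(0, a)))  →  h(0)   [R2 at 1]
4. h(0)  →  a   [R5 at ε]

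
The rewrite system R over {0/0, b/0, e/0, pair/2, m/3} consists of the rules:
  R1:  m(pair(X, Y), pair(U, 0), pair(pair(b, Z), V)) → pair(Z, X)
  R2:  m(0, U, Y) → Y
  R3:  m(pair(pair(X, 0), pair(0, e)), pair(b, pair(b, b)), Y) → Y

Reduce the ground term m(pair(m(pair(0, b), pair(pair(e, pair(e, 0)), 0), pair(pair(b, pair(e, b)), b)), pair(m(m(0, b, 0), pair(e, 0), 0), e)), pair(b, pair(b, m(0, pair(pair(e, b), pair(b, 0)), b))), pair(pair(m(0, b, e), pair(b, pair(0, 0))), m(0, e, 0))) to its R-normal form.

pair(pair(e, pair(b, pair(0, 0))), 0)

1. m(pair(m(pair(0, b), pair(pair(e, pair(e, 0)), 0), pair(pair(b, pair(e, b)), b)), pair(m(m(0, b, 0), pair(e, 0), 0), e)), pair(b, pair(b, m(0, pair(pair(e, b), pair(b, 0)), b))), pair(pair(m(0, b, e), pair(b, pair(0, 0))), m(0, e, 0)))  →  m(pair(pair(pair(e, b), 0), pair(m(m(0, b, 0), pair(e, 0), 0), e)), pair(b, pair(b, m(0, pair(pair(e, b), pair(b, 0)), b))), pair(pair(m(0, b, e), pair(b, pair(0, 0))), m(0, e, 0)))   [R1 at 1.1]
2. m(pair(pair(pair(e, b), 0), pair(m(m(0, b, 0), pair(e, 0), 0), e)), pair(b, pair(b, m(0, pair(pair(e, b), pair(b, 0)), b))), pair(pair(m(0, b, e), pair(b, pair(0, 0))), m(0, e, 0)))  →  m(pair(pair(pair(e, b), 0), pair(m(0, pair(e, 0), 0), e)), pair(b, pair(b, m(0, pair(pair(e, b), pair(b, 0)), b))), pair(pair(m(0, b, e), pair(b, pair(0, 0))), m(0, e, 0)))   [R2 at 1.2.1.1]
3. m(pair(pair(pair(e, b), 0), pair(m(0, pair(e, 0), 0), e)), pair(b, pair(b, m(0, pair(pair(e, b), pair(b, 0)), b))), pair(pair(m(0, b, e), pair(b, pair(0, 0))), m(0, e, 0)))  →  m(pair(pair(pair(e, b), 0), pair(0, e)), pair(b, pair(b, m(0, pair(pair(e, b), pair(b, 0)), b))), pair(pair(m(0, b, e), pair(b, pair(0, 0))), m(0, e, 0)))   [R2 at 1.2.1]
4. m(pair(pair(pair(e, b), 0), pair(0, e)), pair(b, pair(b, m(0, pair(pair(e, b), pair(b, 0)), b))), pair(pair(m(0, b, e), pair(b, pair(0, 0))), m(0, e, 0)))  →  m(pair(pair(pair(e, b), 0), pair(0, e)), pair(b, pair(b, b)), pair(pair(m(0, b, e), pair(b, pair(0, 0))), m(0, e, 0)))   [R2 at 2.2.2]
5. m(pair(pair(pair(e, b), 0), pair(0, e)), pair(b, pair(b, b)), pair(pair(m(0, b, e), pair(b, pair(0, 0))), m(0, e, 0)))  →  pair(pair(m(0, b, e), pair(b, pair(0, 0))), m(0, e, 0))   [R3 at ε]
6. pair(pair(m(0, b, e), pair(b, pair(0, 0))), m(0, e, 0))  →  pair(pair(e, pair(b, pair(0, 0))), m(0, e, 0))   [R2 at 1.1]
7. pair(pair(e, pair(b, pair(0, 0))), m(0, e, 0))  →  pair(pair(e, pair(b, pair(0, 0))), 0)   [R2 at 2]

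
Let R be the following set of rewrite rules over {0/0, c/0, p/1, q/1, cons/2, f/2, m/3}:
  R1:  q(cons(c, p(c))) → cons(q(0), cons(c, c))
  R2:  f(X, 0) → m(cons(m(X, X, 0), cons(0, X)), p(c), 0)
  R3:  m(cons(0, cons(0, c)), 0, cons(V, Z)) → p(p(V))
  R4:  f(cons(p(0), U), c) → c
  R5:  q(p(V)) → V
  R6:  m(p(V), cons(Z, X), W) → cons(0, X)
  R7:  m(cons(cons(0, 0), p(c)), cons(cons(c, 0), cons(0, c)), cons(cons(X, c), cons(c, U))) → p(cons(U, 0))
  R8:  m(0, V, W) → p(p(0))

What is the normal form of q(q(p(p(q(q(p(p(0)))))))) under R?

1. q(q(p(p(q(q(p(p(0))))))))  →  q(p(q(q(p(p(0))))))   [R5 at 1]
2. q(p(q(q(p(p(0))))))  →  q(q(p(p(0))))   [R5 at ε]
3. q(q(p(p(0))))  →  q(p(0))   [R5 at 1]
4. q(p(0))  →  0   [R5 at ε]

0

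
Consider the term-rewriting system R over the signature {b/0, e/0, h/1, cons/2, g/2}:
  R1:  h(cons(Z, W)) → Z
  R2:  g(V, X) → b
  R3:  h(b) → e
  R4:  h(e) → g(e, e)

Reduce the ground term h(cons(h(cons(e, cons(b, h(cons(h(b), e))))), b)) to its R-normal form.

1. h(cons(h(cons(e, cons(b, h(cons(h(b), e))))), b))  →  h(cons(e, cons(b, h(cons(h(b), e)))))   [R1 at ε]
2. h(cons(e, cons(b, h(cons(h(b), e)))))  →  e   [R1 at ε]

e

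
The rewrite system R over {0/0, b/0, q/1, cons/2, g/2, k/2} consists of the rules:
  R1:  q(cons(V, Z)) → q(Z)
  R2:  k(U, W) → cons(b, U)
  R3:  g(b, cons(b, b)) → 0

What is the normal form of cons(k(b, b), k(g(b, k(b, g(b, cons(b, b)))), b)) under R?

cons(cons(b, b), cons(b, 0))

1. cons(k(b, b), k(g(b, k(b, g(b, cons(b, b)))), b))  →  cons(cons(b, b), k(g(b, k(b, g(b, cons(b, b)))), b))   [R2 at 1]
2. cons(cons(b, b), k(g(b, k(b, g(b, cons(b, b)))), b))  →  cons(cons(b, b), cons(b, g(b, k(b, g(b, cons(b, b))))))   [R2 at 2]
3. cons(cons(b, b), cons(b, g(b, k(b, g(b, cons(b, b))))))  →  cons(cons(b, b), cons(b, g(b, cons(b, b))))   [R2 at 2.2.2]
4. cons(cons(b, b), cons(b, g(b, cons(b, b))))  →  cons(cons(b, b), cons(b, 0))   [R3 at 2.2]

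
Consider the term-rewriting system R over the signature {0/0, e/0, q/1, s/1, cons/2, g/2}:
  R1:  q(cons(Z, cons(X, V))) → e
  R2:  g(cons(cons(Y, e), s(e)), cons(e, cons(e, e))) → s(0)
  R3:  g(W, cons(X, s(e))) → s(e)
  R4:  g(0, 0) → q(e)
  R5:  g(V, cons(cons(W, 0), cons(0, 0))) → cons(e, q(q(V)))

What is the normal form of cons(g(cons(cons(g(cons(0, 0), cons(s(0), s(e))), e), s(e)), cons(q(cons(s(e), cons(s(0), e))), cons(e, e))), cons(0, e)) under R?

1. cons(g(cons(cons(g(cons(0, 0), cons(s(0), s(e))), e), s(e)), cons(q(cons(s(e), cons(s(0), e))), cons(e, e))), cons(0, e))  →  cons(g(cons(cons(s(e), e), s(e)), cons(q(cons(s(e), cons(s(0), e))), cons(e, e))), cons(0, e))   [R3 at 1.1.1.1]
2. cons(g(cons(cons(s(e), e), s(e)), cons(q(cons(s(e), cons(s(0), e))), cons(e, e))), cons(0, e))  →  cons(g(cons(cons(s(e), e), s(e)), cons(e, cons(e, e))), cons(0, e))   [R1 at 1.2.1]
3. cons(g(cons(cons(s(e), e), s(e)), cons(e, cons(e, e))), cons(0, e))  →  cons(s(0), cons(0, e))   [R2 at 1]

cons(s(0), cons(0, e))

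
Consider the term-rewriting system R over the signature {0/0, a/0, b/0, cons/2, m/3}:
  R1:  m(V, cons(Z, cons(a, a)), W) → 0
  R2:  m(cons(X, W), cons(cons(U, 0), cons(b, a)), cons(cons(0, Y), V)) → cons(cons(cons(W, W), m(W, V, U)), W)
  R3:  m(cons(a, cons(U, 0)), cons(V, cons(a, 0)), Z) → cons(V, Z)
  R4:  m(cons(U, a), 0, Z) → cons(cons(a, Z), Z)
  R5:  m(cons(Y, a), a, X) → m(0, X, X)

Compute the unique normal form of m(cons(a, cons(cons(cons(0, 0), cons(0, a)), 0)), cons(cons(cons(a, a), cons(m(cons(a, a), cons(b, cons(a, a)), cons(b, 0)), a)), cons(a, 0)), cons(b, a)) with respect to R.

cons(cons(cons(a, a), cons(0, a)), cons(b, a))

1. m(cons(a, cons(cons(cons(0, 0), cons(0, a)), 0)), cons(cons(cons(a, a), cons(m(cons(a, a), cons(b, cons(a, a)), cons(b, 0)), a)), cons(a, 0)), cons(b, a))  →  cons(cons(cons(a, a), cons(m(cons(a, a), cons(b, cons(a, a)), cons(b, 0)), a)), cons(b, a))   [R3 at ε]
2. cons(cons(cons(a, a), cons(m(cons(a, a), cons(b, cons(a, a)), cons(b, 0)), a)), cons(b, a))  →  cons(cons(cons(a, a), cons(0, a)), cons(b, a))   [R1 at 1.2.1]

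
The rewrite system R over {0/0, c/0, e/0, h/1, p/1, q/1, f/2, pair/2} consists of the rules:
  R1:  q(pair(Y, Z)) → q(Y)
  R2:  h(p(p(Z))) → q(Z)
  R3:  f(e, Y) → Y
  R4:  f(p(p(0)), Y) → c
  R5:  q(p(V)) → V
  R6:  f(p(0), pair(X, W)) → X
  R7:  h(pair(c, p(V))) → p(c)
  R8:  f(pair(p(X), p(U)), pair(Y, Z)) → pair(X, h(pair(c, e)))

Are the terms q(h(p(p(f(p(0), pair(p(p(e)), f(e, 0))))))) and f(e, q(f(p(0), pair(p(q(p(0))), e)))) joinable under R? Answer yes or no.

Reduce t₁ = q(h(p(p(f(p(0), pair(p(p(e)), f(e, 0))))))):
1. q(h(p(p(f(p(0), pair(p(p(e)), f(e, 0)))))))  →  q(q(f(p(0), pair(p(p(e)), f(e, 0)))))   [R2 at 1]
2. q(q(f(p(0), pair(p(p(e)), f(e, 0)))))  →  q(q(p(p(e))))   [R6 at 1.1]
3. q(q(p(p(e))))  →  q(p(e))   [R5 at 1]
4. q(p(e))  →  e   [R5 at ε]

Reduce t₂ = f(e, q(f(p(0), pair(p(q(p(0))), e)))):
1. f(e, q(f(p(0), pair(p(q(p(0))), e))))  →  q(f(p(0), pair(p(q(p(0))), e)))   [R3 at ε]
2. q(f(p(0), pair(p(q(p(0))), e)))  →  q(p(q(p(0))))   [R6 at 1]
3. q(p(q(p(0))))  →  q(p(0))   [R5 at ε]
4. q(p(0))  →  0   [R5 at ε]

no — NF(t₁) = e, NF(t₂) = 0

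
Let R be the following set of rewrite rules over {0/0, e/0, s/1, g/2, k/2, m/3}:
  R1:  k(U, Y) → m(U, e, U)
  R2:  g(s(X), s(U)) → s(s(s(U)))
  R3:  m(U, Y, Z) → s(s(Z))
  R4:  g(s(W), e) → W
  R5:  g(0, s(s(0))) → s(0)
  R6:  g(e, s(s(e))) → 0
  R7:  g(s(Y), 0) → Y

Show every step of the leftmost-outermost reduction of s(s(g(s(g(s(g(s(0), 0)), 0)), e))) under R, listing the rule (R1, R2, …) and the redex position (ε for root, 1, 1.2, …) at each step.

1. s(s(g(s(g(s(g(s(0), 0)), 0)), e)))  →  s(s(g(s(g(s(0), 0)), 0)))   [R4 at 1.1]
2. s(s(g(s(g(s(0), 0)), 0)))  →  s(s(g(s(0), 0)))   [R7 at 1.1]
3. s(s(g(s(0), 0)))  →  s(s(0))   [R7 at 1.1]

s(s(0))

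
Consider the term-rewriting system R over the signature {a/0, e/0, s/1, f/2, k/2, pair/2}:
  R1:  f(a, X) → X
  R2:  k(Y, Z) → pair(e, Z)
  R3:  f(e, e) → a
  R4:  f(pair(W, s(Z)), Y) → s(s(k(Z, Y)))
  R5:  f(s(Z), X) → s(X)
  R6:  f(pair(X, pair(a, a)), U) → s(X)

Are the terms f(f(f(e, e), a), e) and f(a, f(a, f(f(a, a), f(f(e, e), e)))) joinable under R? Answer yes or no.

yes — NF(t₁) = e, NF(t₂) = e

Reduce t₁ = f(f(f(e, e), a), e):
1. f(f(f(e, e), a), e)  →  f(f(a, a), e)   [R3 at 1.1]
2. f(f(a, a), e)  →  f(a, e)   [R1 at 1]
3. f(a, e)  →  e   [R1 at ε]

Reduce t₂ = f(a, f(a, f(f(a, a), f(f(e, e), e)))):
1. f(a, f(a, f(f(a, a), f(f(e, e), e))))  →  f(a, f(f(a, a), f(f(e, e), e)))   [R1 at ε]
2. f(a, f(f(a, a), f(f(e, e), e)))  →  f(f(a, a), f(f(e, e), e))   [R1 at ε]
3. f(f(a, a), f(f(e, e), e))  →  f(a, f(f(e, e), e))   [R1 at 1]
4. f(a, f(f(e, e), e))  →  f(f(e, e), e)   [R1 at ε]
5. f(f(e, e), e)  →  f(a, e)   [R3 at 1]
6. f(a, e)  →  e   [R1 at ε]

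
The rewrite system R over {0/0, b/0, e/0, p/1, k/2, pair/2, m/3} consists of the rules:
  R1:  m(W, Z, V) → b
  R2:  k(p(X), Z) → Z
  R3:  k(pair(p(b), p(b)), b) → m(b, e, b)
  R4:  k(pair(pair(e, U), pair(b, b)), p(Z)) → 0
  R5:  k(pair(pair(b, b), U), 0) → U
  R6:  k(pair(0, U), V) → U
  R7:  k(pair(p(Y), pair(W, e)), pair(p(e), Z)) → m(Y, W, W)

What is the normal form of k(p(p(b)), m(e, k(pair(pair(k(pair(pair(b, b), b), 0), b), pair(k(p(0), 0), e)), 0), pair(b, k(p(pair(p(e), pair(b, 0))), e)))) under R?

1. k(p(p(b)), m(e, k(pair(pair(k(pair(pair(b, b), b), 0), b), pair(k(p(0), 0), e)), 0), pair(b, k(p(pair(p(e), pair(b, 0))), e))))  →  m(e, k(pair(pair(k(pair(pair(b, b), b), 0), b), pair(k(p(0), 0), e)), 0), pair(b, k(p(pair(p(e), pair(b, 0))), e)))   [R2 at ε]
2. m(e, k(pair(pair(k(pair(pair(b, b), b), 0), b), pair(k(p(0), 0), e)), 0), pair(b, k(p(pair(p(e), pair(b, 0))), e)))  →  b   [R1 at ε]

b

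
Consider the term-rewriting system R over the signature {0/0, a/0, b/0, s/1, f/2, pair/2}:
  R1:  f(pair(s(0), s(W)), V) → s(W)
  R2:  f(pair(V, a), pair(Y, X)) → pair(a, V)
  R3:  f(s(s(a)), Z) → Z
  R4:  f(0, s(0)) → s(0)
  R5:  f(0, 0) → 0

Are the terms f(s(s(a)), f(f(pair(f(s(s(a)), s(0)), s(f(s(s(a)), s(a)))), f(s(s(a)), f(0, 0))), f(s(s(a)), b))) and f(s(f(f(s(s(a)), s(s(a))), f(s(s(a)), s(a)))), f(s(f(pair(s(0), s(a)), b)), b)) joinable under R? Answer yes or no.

yes — NF(t₁) = b, NF(t₂) = b

Reduce t₁ = f(s(s(a)), f(f(pair(f(s(s(a)), s(0)), s(f(s(s(a)), s(a)))), f(s(s(a)), f(0, 0))), f(s(s(a)), b))):
1. f(s(s(a)), f(f(pair(f(s(s(a)), s(0)), s(f(s(s(a)), s(a)))), f(s(s(a)), f(0, 0))), f(s(s(a)), b)))  →  f(f(pair(f(s(s(a)), s(0)), s(f(s(s(a)), s(a)))), f(s(s(a)), f(0, 0))), f(s(s(a)), b))   [R3 at ε]
2. f(f(pair(f(s(s(a)), s(0)), s(f(s(s(a)), s(a)))), f(s(s(a)), f(0, 0))), f(s(s(a)), b))  →  f(f(pair(s(0), s(f(s(s(a)), s(a)))), f(s(s(a)), f(0, 0))), f(s(s(a)), b))   [R3 at 1.1.1]
3. f(f(pair(s(0), s(f(s(s(a)), s(a)))), f(s(s(a)), f(0, 0))), f(s(s(a)), b))  →  f(s(f(s(s(a)), s(a))), f(s(s(a)), b))   [R1 at 1]
4. f(s(f(s(s(a)), s(a))), f(s(s(a)), b))  →  f(s(s(a)), f(s(s(a)), b))   [R3 at 1.1]
5. f(s(s(a)), f(s(s(a)), b))  →  f(s(s(a)), b)   [R3 at ε]
6. f(s(s(a)), b)  →  b   [R3 at ε]

Reduce t₂ = f(s(f(f(s(s(a)), s(s(a))), f(s(s(a)), s(a)))), f(s(f(pair(s(0), s(a)), b)), b)):
1. f(s(f(f(s(s(a)), s(s(a))), f(s(s(a)), s(a)))), f(s(f(pair(s(0), s(a)), b)), b))  →  f(s(f(s(s(a)), f(s(s(a)), s(a)))), f(s(f(pair(s(0), s(a)), b)), b))   [R3 at 1.1.1]
2. f(s(f(s(s(a)), f(s(s(a)), s(a)))), f(s(f(pair(s(0), s(a)), b)), b))  →  f(s(f(s(s(a)), s(a))), f(s(f(pair(s(0), s(a)), b)), b))   [R3 at 1.1]
3. f(s(f(s(s(a)), s(a))), f(s(f(pair(s(0), s(a)), b)), b))  →  f(s(s(a)), f(s(f(pair(s(0), s(a)), b)), b))   [R3 at 1.1]
4. f(s(s(a)), f(s(f(pair(s(0), s(a)), b)), b))  →  f(s(f(pair(s(0), s(a)), b)), b)   [R3 at ε]
5. f(s(f(pair(s(0), s(a)), b)), b)  →  f(s(s(a)), b)   [R1 at 1.1]
6. f(s(s(a)), b)  →  b   [R3 at ε]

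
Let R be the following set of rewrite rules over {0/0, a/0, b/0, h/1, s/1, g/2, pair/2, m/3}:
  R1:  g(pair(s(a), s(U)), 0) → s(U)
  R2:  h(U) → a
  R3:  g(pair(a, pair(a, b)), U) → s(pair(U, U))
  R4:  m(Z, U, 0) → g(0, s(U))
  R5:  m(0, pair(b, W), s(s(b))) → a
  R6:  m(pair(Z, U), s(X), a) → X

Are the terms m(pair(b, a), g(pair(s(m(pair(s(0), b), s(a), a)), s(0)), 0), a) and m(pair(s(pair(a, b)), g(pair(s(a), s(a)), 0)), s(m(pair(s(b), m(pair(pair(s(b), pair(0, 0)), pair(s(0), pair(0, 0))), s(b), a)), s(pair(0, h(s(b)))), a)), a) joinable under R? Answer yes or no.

Reduce t₁ = m(pair(b, a), g(pair(s(m(pair(s(0), b), s(a), a)), s(0)), 0), a):
1. m(pair(b, a), g(pair(s(m(pair(s(0), b), s(a), a)), s(0)), 0), a)  →  m(pair(b, a), g(pair(s(a), s(0)), 0), a)   [R6 at 2.1.1.1]
2. m(pair(b, a), g(pair(s(a), s(0)), 0), a)  →  m(pair(b, a), s(0), a)   [R1 at 2]
3. m(pair(b, a), s(0), a)  →  0   [R6 at ε]

Reduce t₂ = m(pair(s(pair(a, b)), g(pair(s(a), s(a)), 0)), s(m(pair(s(b), m(pair(pair(s(b), pair(0, 0)), pair(s(0), pair(0, 0))), s(b), a)), s(pair(0, h(s(b)))), a)), a):
1. m(pair(s(pair(a, b)), g(pair(s(a), s(a)), 0)), s(m(pair(s(b), m(pair(pair(s(b), pair(0, 0)), pair(s(0), pair(0, 0))), s(b), a)), s(pair(0, h(s(b)))), a)), a)  →  m(pair(s(b), m(pair(pair(s(b), pair(0, 0)), pair(s(0), pair(0, 0))), s(b), a)), s(pair(0, h(s(b)))), a)   [R6 at ε]
2. m(pair(s(b), m(pair(pair(s(b), pair(0, 0)), pair(s(0), pair(0, 0))), s(b), a)), s(pair(0, h(s(b)))), a)  →  pair(0, h(s(b)))   [R6 at ε]
3. pair(0, h(s(b)))  →  pair(0, a)   [R2 at 2]

no — NF(t₁) = 0, NF(t₂) = pair(0, a)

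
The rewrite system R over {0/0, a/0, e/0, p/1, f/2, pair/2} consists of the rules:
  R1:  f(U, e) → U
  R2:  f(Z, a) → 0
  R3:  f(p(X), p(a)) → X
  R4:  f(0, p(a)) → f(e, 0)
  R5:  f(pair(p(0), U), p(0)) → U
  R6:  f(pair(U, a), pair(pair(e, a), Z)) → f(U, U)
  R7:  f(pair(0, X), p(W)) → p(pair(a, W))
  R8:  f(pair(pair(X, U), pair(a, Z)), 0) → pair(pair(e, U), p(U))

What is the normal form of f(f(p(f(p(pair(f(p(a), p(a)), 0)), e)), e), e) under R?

1. f(f(p(f(p(pair(f(p(a), p(a)), 0)), e)), e), e)  →  f(p(f(p(pair(f(p(a), p(a)), 0)), e)), e)   [R1 at ε]
2. f(p(f(p(pair(f(p(a), p(a)), 0)), e)), e)  →  p(f(p(pair(f(p(a), p(a)), 0)), e))   [R1 at ε]
3. p(f(p(pair(f(p(a), p(a)), 0)), e))  →  p(p(pair(f(p(a), p(a)), 0)))   [R1 at 1]
4. p(p(pair(f(p(a), p(a)), 0)))  →  p(p(pair(a, 0)))   [R3 at 1.1.1]

p(p(pair(a, 0)))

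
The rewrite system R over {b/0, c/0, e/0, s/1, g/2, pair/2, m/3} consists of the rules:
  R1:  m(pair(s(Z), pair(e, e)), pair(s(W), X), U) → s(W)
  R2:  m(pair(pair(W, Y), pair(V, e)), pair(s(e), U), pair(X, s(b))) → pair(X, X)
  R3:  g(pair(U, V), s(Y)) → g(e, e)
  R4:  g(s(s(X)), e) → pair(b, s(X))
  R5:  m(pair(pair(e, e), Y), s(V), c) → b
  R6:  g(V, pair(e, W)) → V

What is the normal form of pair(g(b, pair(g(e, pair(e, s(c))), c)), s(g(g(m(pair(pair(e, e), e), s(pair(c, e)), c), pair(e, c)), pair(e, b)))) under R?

1. pair(g(b, pair(g(e, pair(e, s(c))), c)), s(g(g(m(pair(pair(e, e), e), s(pair(c, e)), c), pair(e, c)), pair(e, b))))  →  pair(g(b, pair(e, c)), s(g(g(m(pair(pair(e, e), e), s(pair(c, e)), c), pair(e, c)), pair(e, b))))   [R6 at 1.2.1]
2. pair(g(b, pair(e, c)), s(g(g(m(pair(pair(e, e), e), s(pair(c, e)), c), pair(e, c)), pair(e, b))))  →  pair(b, s(g(g(m(pair(pair(e, e), e), s(pair(c, e)), c), pair(e, c)), pair(e, b))))   [R6 at 1]
3. pair(b, s(g(g(m(pair(pair(e, e), e), s(pair(c, e)), c), pair(e, c)), pair(e, b))))  →  pair(b, s(g(m(pair(pair(e, e), e), s(pair(c, e)), c), pair(e, c))))   [R6 at 2.1]
4. pair(b, s(g(m(pair(pair(e, e), e), s(pair(c, e)), c), pair(e, c))))  →  pair(b, s(m(pair(pair(e, e), e), s(pair(c, e)), c)))   [R6 at 2.1]
5. pair(b, s(m(pair(pair(e, e), e), s(pair(c, e)), c)))  →  pair(b, s(b))   [R5 at 2.1]

pair(b, s(b))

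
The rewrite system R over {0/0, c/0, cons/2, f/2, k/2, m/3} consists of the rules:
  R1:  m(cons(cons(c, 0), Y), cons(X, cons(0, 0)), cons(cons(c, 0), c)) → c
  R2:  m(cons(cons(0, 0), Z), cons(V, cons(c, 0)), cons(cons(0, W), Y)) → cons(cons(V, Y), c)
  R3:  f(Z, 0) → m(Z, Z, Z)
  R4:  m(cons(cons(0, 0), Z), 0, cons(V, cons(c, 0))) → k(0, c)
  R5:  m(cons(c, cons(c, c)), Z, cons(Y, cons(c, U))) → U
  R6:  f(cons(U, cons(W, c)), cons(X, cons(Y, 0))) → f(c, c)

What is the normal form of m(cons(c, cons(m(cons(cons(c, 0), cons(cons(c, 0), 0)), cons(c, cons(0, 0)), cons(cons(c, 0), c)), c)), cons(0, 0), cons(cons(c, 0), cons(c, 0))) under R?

1. m(cons(c, cons(m(cons(cons(c, 0), cons(cons(c, 0), 0)), cons(c, cons(0, 0)), cons(cons(c, 0), c)), c)), cons(0, 0), cons(cons(c, 0), cons(c, 0)))  →  m(cons(c, cons(c, c)), cons(0, 0), cons(cons(c, 0), cons(c, 0)))   [R1 at 1.2.1]
2. m(cons(c, cons(c, c)), cons(0, 0), cons(cons(c, 0), cons(c, 0)))  →  0   [R5 at ε]

0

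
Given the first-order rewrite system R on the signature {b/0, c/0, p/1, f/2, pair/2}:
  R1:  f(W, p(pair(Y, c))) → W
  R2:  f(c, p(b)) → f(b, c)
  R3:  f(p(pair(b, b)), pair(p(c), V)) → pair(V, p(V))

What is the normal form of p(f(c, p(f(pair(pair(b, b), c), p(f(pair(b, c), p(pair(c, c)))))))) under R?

p(c)

1. p(f(c, p(f(pair(pair(b, b), c), p(f(pair(b, c), p(pair(c, c))))))))  →  p(f(c, p(f(pair(pair(b, b), c), p(pair(b, c))))))   [R1 at 1.2.1.2.1]
2. p(f(c, p(f(pair(pair(b, b), c), p(pair(b, c))))))  →  p(f(c, p(pair(pair(b, b), c))))   [R1 at 1.2.1]
3. p(f(c, p(pair(pair(b, b), c))))  →  p(c)   [R1 at 1]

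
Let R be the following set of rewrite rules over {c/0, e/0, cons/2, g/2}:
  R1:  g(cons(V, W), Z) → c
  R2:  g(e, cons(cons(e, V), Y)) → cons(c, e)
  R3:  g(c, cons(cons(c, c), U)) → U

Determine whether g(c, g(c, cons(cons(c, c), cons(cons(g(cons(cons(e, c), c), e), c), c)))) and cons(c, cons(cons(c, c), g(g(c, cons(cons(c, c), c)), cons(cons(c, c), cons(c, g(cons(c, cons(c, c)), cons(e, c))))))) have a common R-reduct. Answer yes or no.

no — NF(t₁) = c, NF(t₂) = cons(c, cons(cons(c, c), cons(c, c)))

Reduce t₁ = g(c, g(c, cons(cons(c, c), cons(cons(g(cons(cons(e, c), c), e), c), c)))):
1. g(c, g(c, cons(cons(c, c), cons(cons(g(cons(cons(e, c), c), e), c), c))))  →  g(c, cons(cons(g(cons(cons(e, c), c), e), c), c))   [R3 at 2]
2. g(c, cons(cons(g(cons(cons(e, c), c), e), c), c))  →  g(c, cons(cons(c, c), c))   [R1 at 2.1.1]
3. g(c, cons(cons(c, c), c))  →  c   [R3 at ε]

Reduce t₂ = cons(c, cons(cons(c, c), g(g(c, cons(cons(c, c), c)), cons(cons(c, c), cons(c, g(cons(c, cons(c, c)), cons(e, c))))))):
1. cons(c, cons(cons(c, c), g(g(c, cons(cons(c, c), c)), cons(cons(c, c), cons(c, g(cons(c, cons(c, c)), cons(e, c)))))))  →  cons(c, cons(cons(c, c), g(c, cons(cons(c, c), cons(c, g(cons(c, cons(c, c)), cons(e, c)))))))   [R3 at 2.2.1]
2. cons(c, cons(cons(c, c), g(c, cons(cons(c, c), cons(c, g(cons(c, cons(c, c)), cons(e, c)))))))  →  cons(c, cons(cons(c, c), cons(c, g(cons(c, cons(c, c)), cons(e, c)))))   [R3 at 2.2]
3. cons(c, cons(cons(c, c), cons(c, g(cons(c, cons(c, c)), cons(e, c)))))  →  cons(c, cons(cons(c, c), cons(c, c)))   [R1 at 2.2.2]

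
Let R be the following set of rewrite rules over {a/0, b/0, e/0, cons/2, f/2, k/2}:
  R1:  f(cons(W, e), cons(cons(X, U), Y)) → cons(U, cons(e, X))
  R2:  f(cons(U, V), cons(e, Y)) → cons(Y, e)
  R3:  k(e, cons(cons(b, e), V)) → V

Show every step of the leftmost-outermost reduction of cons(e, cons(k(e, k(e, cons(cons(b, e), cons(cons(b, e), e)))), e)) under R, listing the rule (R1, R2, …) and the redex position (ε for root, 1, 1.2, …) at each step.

cons(e, cons(e, e))

1. cons(e, cons(k(e, k(e, cons(cons(b, e), cons(cons(b, e), e)))), e))  →  cons(e, cons(k(e, cons(cons(b, e), e)), e))   [R3 at 2.1.2]
2. cons(e, cons(k(e, cons(cons(b, e), e)), e))  →  cons(e, cons(e, e))   [R3 at 2.1]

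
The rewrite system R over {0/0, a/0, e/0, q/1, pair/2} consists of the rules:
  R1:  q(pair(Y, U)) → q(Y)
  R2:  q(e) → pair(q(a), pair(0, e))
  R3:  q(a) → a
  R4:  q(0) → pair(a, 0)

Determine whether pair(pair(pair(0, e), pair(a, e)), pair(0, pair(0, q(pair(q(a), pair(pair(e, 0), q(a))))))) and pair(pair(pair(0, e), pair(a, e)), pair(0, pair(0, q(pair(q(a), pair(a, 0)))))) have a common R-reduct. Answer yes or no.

Reduce t₁ = pair(pair(pair(0, e), pair(a, e)), pair(0, pair(0, q(pair(q(a), pair(pair(e, 0), q(a))))))):
1. pair(pair(pair(0, e), pair(a, e)), pair(0, pair(0, q(pair(q(a), pair(pair(e, 0), q(a)))))))  →  pair(pair(pair(0, e), pair(a, e)), pair(0, pair(0, q(q(a)))))   [R1 at 2.2.2]
2. pair(pair(pair(0, e), pair(a, e)), pair(0, pair(0, q(q(a)))))  →  pair(pair(pair(0, e), pair(a, e)), pair(0, pair(0, q(a))))   [R3 at 2.2.2.1]
3. pair(pair(pair(0, e), pair(a, e)), pair(0, pair(0, q(a))))  →  pair(pair(pair(0, e), pair(a, e)), pair(0, pair(0, a)))   [R3 at 2.2.2]

Reduce t₂ = pair(pair(pair(0, e), pair(a, e)), pair(0, pair(0, q(pair(q(a), pair(a, 0)))))):
1. pair(pair(pair(0, e), pair(a, e)), pair(0, pair(0, q(pair(q(a), pair(a, 0))))))  →  pair(pair(pair(0, e), pair(a, e)), pair(0, pair(0, q(q(a)))))   [R1 at 2.2.2]
2. pair(pair(pair(0, e), pair(a, e)), pair(0, pair(0, q(q(a)))))  →  pair(pair(pair(0, e), pair(a, e)), pair(0, pair(0, q(a))))   [R3 at 2.2.2.1]
3. pair(pair(pair(0, e), pair(a, e)), pair(0, pair(0, q(a))))  →  pair(pair(pair(0, e), pair(a, e)), pair(0, pair(0, a)))   [R3 at 2.2.2]

yes — NF(t₁) = pair(pair(pair(0, e), pair(a, e)), pair(0, pair(0, a))), NF(t₂) = pair(pair(pair(0, e), pair(a, e)), pair(0, pair(0, a)))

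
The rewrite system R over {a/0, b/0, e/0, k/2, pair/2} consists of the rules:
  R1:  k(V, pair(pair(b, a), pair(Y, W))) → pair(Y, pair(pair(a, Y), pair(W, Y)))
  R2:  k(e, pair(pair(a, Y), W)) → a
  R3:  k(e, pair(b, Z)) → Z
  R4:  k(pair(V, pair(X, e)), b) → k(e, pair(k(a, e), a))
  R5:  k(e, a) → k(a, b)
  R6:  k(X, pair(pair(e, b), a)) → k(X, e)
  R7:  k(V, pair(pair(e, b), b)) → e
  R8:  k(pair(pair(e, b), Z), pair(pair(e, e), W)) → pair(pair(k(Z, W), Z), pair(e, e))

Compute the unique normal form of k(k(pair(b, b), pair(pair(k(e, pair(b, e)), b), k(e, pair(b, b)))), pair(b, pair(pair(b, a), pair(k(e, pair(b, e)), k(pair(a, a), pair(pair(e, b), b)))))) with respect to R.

1. k(k(pair(b, b), pair(pair(k(e, pair(b, e)), b), k(e, pair(b, b)))), pair(b, pair(pair(b, a), pair(k(e, pair(b, e)), k(pair(a, a), pair(pair(e, b), b))))))  →  k(k(pair(b, b), pair(pair(e, b), k(e, pair(b, b)))), pair(b, pair(pair(b, a), pair(k(e, pair(b, e)), k(pair(a, a), pair(pair(e, b), b))))))   [R3 at 1.2.1.1]
2. k(k(pair(b, b), pair(pair(e, b), k(e, pair(b, b)))), pair(b, pair(pair(b, a), pair(k(e, pair(b, e)), k(pair(a, a), pair(pair(e, b), b))))))  →  k(k(pair(b, b), pair(pair(e, b), b)), pair(b, pair(pair(b, a), pair(k(e, pair(b, e)), k(pair(a, a), pair(pair(e, b), b))))))   [R3 at 1.2.2]
3. k(k(pair(b, b), pair(pair(e, b), b)), pair(b, pair(pair(b, a), pair(k(e, pair(b, e)), k(pair(a, a), pair(pair(e, b), b))))))  →  k(e, pair(b, pair(pair(b, a), pair(k(e, pair(b, e)), k(pair(a, a), pair(pair(e, b), b))))))   [R7 at 1]
4. k(e, pair(b, pair(pair(b, a), pair(k(e, pair(b, e)), k(pair(a, a), pair(pair(e, b), b))))))  →  pair(pair(b, a), pair(k(e, pair(b, e)), k(pair(a, a), pair(pair(e, b), b))))   [R3 at ε]
5. pair(pair(b, a), pair(k(e, pair(b, e)), k(pair(a, a), pair(pair(e, b), b))))  →  pair(pair(b, a), pair(e, k(pair(a, a), pair(pair(e, b), b))))   [R3 at 2.1]
6. pair(pair(b, a), pair(e, k(pair(a, a), pair(pair(e, b), b))))  →  pair(pair(b, a), pair(e, e))   [R7 at 2.2]

pair(pair(b, a), pair(e, e))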